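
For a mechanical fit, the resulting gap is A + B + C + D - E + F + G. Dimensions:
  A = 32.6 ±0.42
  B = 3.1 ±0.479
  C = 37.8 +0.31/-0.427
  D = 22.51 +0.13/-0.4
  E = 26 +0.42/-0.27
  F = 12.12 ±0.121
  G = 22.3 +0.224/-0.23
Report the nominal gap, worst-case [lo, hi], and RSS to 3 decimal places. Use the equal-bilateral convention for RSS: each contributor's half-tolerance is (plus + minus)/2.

nominal=104.430 wc=[101.933,106.384] rss=0.893

Stack each dimension's contribution:
  +A: nom +32.600 → Σnom=32.600; wc +0.420/-0.420 → slack +0.420/-0.420; half-tol=0.420, Σhalf²=0.176400
  +B: nom +3.100 → Σnom=35.700; wc +0.479/-0.479 → slack +0.899/-0.899; half-tol=0.479, Σhalf²=0.405841
  +C: nom +37.800 → Σnom=73.500; wc +0.310/-0.427 → slack +1.209/-1.326; half-tol=0.368, Σhalf²=0.541633
  +D: nom +22.510 → Σnom=96.010; wc +0.130/-0.400 → slack +1.339/-1.726; half-tol=0.265, Σhalf²=0.611858
  -E: nom -26.000 → Σnom=70.010; wc +0.270/-0.420 → slack +1.609/-2.146; half-tol=0.345, Σhalf²=0.730883
  +F: nom +12.120 → Σnom=82.130; wc +0.121/-0.121 → slack +1.730/-2.267; half-tol=0.121, Σhalf²=0.745524
  +G: nom +22.300 → Σnom=104.430; wc +0.224/-0.230 → slack +1.954/-2.497; half-tol=0.227, Σhalf²=0.797053
Nominal = 104.430. Worst-case = [104.430 - 2.497, 104.430 + 1.954] = [101.933, 106.384]. RSS = √0.797053 = 0.893.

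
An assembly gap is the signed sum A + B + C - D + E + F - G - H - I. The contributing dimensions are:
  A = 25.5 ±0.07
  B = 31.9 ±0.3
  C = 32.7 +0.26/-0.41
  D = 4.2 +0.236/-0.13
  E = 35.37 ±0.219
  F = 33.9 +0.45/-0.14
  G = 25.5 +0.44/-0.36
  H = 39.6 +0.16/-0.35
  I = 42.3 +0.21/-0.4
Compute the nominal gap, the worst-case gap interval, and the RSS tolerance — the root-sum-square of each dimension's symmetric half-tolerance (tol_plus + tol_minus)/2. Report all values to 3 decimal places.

nominal=47.770 wc=[45.585,50.309] rss=0.833

Stack each dimension's contribution:
  +A: nom +25.500 → Σnom=25.500; wc +0.070/-0.070 → slack +0.070/-0.070; half-tol=0.070, Σhalf²=0.004900
  +B: nom +31.900 → Σnom=57.400; wc +0.300/-0.300 → slack +0.370/-0.370; half-tol=0.300, Σhalf²=0.094900
  +C: nom +32.700 → Σnom=90.100; wc +0.260/-0.410 → slack +0.630/-0.780; half-tol=0.335, Σhalf²=0.207125
  -D: nom -4.200 → Σnom=85.900; wc +0.130/-0.236 → slack +0.760/-1.016; half-tol=0.183, Σhalf²=0.240614
  +E: nom +35.370 → Σnom=121.270; wc +0.219/-0.219 → slack +0.979/-1.235; half-tol=0.219, Σhalf²=0.288575
  +F: nom +33.900 → Σnom=155.170; wc +0.450/-0.140 → slack +1.429/-1.375; half-tol=0.295, Σhalf²=0.375600
  -G: nom -25.500 → Σnom=129.670; wc +0.360/-0.440 → slack +1.789/-1.815; half-tol=0.400, Σhalf²=0.535600
  -H: nom -39.600 → Σnom=90.070; wc +0.350/-0.160 → slack +2.139/-1.975; half-tol=0.255, Σhalf²=0.600625
  -I: nom -42.300 → Σnom=47.770; wc +0.400/-0.210 → slack +2.539/-2.185; half-tol=0.305, Σhalf²=0.693650
Nominal = 47.770. Worst-case = [47.770 - 2.185, 47.770 + 2.539] = [45.585, 50.309]. RSS = √0.693650 = 0.833.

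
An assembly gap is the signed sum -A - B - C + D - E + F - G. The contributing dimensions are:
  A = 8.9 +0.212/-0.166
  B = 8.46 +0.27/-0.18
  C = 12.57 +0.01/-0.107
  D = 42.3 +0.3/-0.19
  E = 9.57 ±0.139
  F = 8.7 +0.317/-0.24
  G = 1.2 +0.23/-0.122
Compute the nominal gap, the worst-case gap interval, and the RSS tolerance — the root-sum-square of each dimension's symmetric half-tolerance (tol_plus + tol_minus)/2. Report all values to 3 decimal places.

nominal=10.300 wc=[9.009,11.631] rss=0.527

Stack each dimension's contribution:
  -A: nom -8.900 → Σnom=-8.900; wc +0.166/-0.212 → slack +0.166/-0.212; half-tol=0.189, Σhalf²=0.035721
  -B: nom -8.460 → Σnom=-17.360; wc +0.180/-0.270 → slack +0.346/-0.482; half-tol=0.225, Σhalf²=0.086346
  -C: nom -12.570 → Σnom=-29.930; wc +0.107/-0.010 → slack +0.453/-0.492; half-tol=0.058, Σhalf²=0.089768
  +D: nom +42.300 → Σnom=12.370; wc +0.300/-0.190 → slack +0.753/-0.682; half-tol=0.245, Σhalf²=0.149793
  -E: nom -9.570 → Σnom=2.800; wc +0.139/-0.139 → slack +0.892/-0.821; half-tol=0.139, Σhalf²=0.169114
  +F: nom +8.700 → Σnom=11.500; wc +0.317/-0.240 → slack +1.209/-1.061; half-tol=0.278, Σhalf²=0.246676
  -G: nom -1.200 → Σnom=10.300; wc +0.122/-0.230 → slack +1.331/-1.291; half-tol=0.176, Σhalf²=0.277652
Nominal = 10.300. Worst-case = [10.300 - 1.291, 10.300 + 1.331] = [9.009, 11.631]. RSS = √0.277652 = 0.527.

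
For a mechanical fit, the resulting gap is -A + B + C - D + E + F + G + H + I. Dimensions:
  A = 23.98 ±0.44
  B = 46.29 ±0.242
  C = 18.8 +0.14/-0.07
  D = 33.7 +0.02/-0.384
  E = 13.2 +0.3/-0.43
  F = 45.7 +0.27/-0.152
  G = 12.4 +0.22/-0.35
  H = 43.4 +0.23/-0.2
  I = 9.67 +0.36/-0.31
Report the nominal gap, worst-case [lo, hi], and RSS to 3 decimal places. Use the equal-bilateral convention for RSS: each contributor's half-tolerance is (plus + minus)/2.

Stack each dimension's contribution:
  -A: nom -23.980 → Σnom=-23.980; wc +0.440/-0.440 → slack +0.440/-0.440; half-tol=0.440, Σhalf²=0.193600
  +B: nom +46.290 → Σnom=22.310; wc +0.242/-0.242 → slack +0.682/-0.682; half-tol=0.242, Σhalf²=0.252164
  +C: nom +18.800 → Σnom=41.110; wc +0.140/-0.070 → slack +0.822/-0.752; half-tol=0.105, Σhalf²=0.263189
  -D: nom -33.700 → Σnom=7.410; wc +0.384/-0.020 → slack +1.206/-0.772; half-tol=0.202, Σhalf²=0.303993
  +E: nom +13.200 → Σnom=20.610; wc +0.300/-0.430 → slack +1.506/-1.202; half-tol=0.365, Σhalf²=0.437218
  +F: nom +45.700 → Σnom=66.310; wc +0.270/-0.152 → slack +1.776/-1.354; half-tol=0.211, Σhalf²=0.481739
  +G: nom +12.400 → Σnom=78.710; wc +0.220/-0.350 → slack +1.996/-1.704; half-tol=0.285, Σhalf²=0.562964
  +H: nom +43.400 → Σnom=122.110; wc +0.230/-0.200 → slack +2.226/-1.904; half-tol=0.215, Σhalf²=0.609189
  +I: nom +9.670 → Σnom=131.780; wc +0.360/-0.310 → slack +2.586/-2.214; half-tol=0.335, Σhalf²=0.721414
Nominal = 131.780. Worst-case = [131.780 - 2.214, 131.780 + 2.586] = [129.566, 134.366]. RSS = √0.721414 = 0.849.

nominal=131.780 wc=[129.566,134.366] rss=0.849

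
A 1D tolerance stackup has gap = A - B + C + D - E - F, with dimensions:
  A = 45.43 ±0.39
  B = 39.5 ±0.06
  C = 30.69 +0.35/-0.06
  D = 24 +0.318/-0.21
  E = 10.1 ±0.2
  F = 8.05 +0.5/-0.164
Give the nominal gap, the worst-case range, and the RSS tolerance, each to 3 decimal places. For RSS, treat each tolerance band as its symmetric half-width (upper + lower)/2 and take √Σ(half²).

nominal=42.470 wc=[41.050,43.952] rss=0.646

Stack each dimension's contribution:
  +A: nom +45.430 → Σnom=45.430; wc +0.390/-0.390 → slack +0.390/-0.390; half-tol=0.390, Σhalf²=0.152100
  -B: nom -39.500 → Σnom=5.930; wc +0.060/-0.060 → slack +0.450/-0.450; half-tol=0.060, Σhalf²=0.155700
  +C: nom +30.690 → Σnom=36.620; wc +0.350/-0.060 → slack +0.800/-0.510; half-tol=0.205, Σhalf²=0.197725
  +D: nom +24.000 → Σnom=60.620; wc +0.318/-0.210 → slack +1.118/-0.720; half-tol=0.264, Σhalf²=0.267421
  -E: nom -10.100 → Σnom=50.520; wc +0.200/-0.200 → slack +1.318/-0.920; half-tol=0.200, Σhalf²=0.307421
  -F: nom -8.050 → Σnom=42.470; wc +0.164/-0.500 → slack +1.482/-1.420; half-tol=0.332, Σhalf²=0.417645
Nominal = 42.470. Worst-case = [42.470 - 1.420, 42.470 + 1.482] = [41.050, 43.952]. RSS = √0.417645 = 0.646.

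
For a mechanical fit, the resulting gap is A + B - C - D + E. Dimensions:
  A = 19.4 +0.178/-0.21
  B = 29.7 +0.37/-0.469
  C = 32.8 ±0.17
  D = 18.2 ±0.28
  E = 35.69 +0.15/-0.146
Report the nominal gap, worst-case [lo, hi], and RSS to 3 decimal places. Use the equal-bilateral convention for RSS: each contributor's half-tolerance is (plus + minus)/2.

nominal=33.790 wc=[32.515,34.938] rss=0.586

Stack each dimension's contribution:
  +A: nom +19.400 → Σnom=19.400; wc +0.178/-0.210 → slack +0.178/-0.210; half-tol=0.194, Σhalf²=0.037636
  +B: nom +29.700 → Σnom=49.100; wc +0.370/-0.469 → slack +0.548/-0.679; half-tol=0.419, Σhalf²=0.213616
  -C: nom -32.800 → Σnom=16.300; wc +0.170/-0.170 → slack +0.718/-0.849; half-tol=0.170, Σhalf²=0.242516
  -D: nom -18.200 → Σnom=-1.900; wc +0.280/-0.280 → slack +0.998/-1.129; half-tol=0.280, Σhalf²=0.320916
  +E: nom +35.690 → Σnom=33.790; wc +0.150/-0.146 → slack +1.148/-1.275; half-tol=0.148, Σhalf²=0.342820
Nominal = 33.790. Worst-case = [33.790 - 1.275, 33.790 + 1.148] = [32.515, 34.938]. RSS = √0.342820 = 0.586.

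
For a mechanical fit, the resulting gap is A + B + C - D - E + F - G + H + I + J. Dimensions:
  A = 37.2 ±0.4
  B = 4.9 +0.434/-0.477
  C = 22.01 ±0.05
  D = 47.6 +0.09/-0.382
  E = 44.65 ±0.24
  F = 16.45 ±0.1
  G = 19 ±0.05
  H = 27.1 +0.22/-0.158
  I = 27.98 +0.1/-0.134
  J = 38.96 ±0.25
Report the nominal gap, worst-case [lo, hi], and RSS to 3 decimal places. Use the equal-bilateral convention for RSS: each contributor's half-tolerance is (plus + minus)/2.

nominal=63.350 wc=[61.401,65.576] rss=0.780

Stack each dimension's contribution:
  +A: nom +37.200 → Σnom=37.200; wc +0.400/-0.400 → slack +0.400/-0.400; half-tol=0.400, Σhalf²=0.160000
  +B: nom +4.900 → Σnom=42.100; wc +0.434/-0.477 → slack +0.834/-0.877; half-tol=0.456, Σhalf²=0.367480
  +C: nom +22.010 → Σnom=64.110; wc +0.050/-0.050 → slack +0.884/-0.927; half-tol=0.050, Σhalf²=0.369980
  -D: nom -47.600 → Σnom=16.510; wc +0.382/-0.090 → slack +1.266/-1.017; half-tol=0.236, Σhalf²=0.425676
  -E: nom -44.650 → Σnom=-28.140; wc +0.240/-0.240 → slack +1.506/-1.257; half-tol=0.240, Σhalf²=0.483276
  +F: nom +16.450 → Σnom=-11.690; wc +0.100/-0.100 → slack +1.606/-1.357; half-tol=0.100, Σhalf²=0.493276
  -G: nom -19.000 → Σnom=-30.690; wc +0.050/-0.050 → slack +1.656/-1.407; half-tol=0.050, Σhalf²=0.495776
  +H: nom +27.100 → Σnom=-3.590; wc +0.220/-0.158 → slack +1.876/-1.565; half-tol=0.189, Σhalf²=0.531497
  +I: nom +27.980 → Σnom=24.390; wc +0.100/-0.134 → slack +1.976/-1.699; half-tol=0.117, Σhalf²=0.545186
  +J: nom +38.960 → Σnom=63.350; wc +0.250/-0.250 → slack +2.226/-1.949; half-tol=0.250, Σhalf²=0.607686
Nominal = 63.350. Worst-case = [63.350 - 1.949, 63.350 + 2.226] = [61.401, 65.576]. RSS = √0.607686 = 0.780.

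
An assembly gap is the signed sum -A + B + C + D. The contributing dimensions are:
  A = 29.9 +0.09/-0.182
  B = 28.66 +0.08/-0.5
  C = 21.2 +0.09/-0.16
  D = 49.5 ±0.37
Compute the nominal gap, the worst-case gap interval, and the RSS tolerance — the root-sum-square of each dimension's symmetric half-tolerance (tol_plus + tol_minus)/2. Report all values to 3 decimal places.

nominal=69.460 wc=[68.340,70.182] rss=0.505

Stack each dimension's contribution:
  -A: nom -29.900 → Σnom=-29.900; wc +0.182/-0.090 → slack +0.182/-0.090; half-tol=0.136, Σhalf²=0.018496
  +B: nom +28.660 → Σnom=-1.240; wc +0.080/-0.500 → slack +0.262/-0.590; half-tol=0.290, Σhalf²=0.102596
  +C: nom +21.200 → Σnom=19.960; wc +0.090/-0.160 → slack +0.352/-0.750; half-tol=0.125, Σhalf²=0.118221
  +D: nom +49.500 → Σnom=69.460; wc +0.370/-0.370 → slack +0.722/-1.120; half-tol=0.370, Σhalf²=0.255121
Nominal = 69.460. Worst-case = [69.460 - 1.120, 69.460 + 0.722] = [68.340, 70.182]. RSS = √0.255121 = 0.505.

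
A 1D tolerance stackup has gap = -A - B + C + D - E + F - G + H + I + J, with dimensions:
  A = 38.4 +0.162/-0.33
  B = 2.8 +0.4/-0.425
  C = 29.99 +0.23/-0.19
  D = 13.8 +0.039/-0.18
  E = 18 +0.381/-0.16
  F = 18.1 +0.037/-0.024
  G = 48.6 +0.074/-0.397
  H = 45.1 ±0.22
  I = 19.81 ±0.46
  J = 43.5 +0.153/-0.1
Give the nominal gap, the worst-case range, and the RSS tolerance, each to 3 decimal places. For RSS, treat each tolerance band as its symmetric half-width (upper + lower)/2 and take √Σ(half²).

Stack each dimension's contribution:
  -A: nom -38.400 → Σnom=-38.400; wc +0.330/-0.162 → slack +0.330/-0.162; half-tol=0.246, Σhalf²=0.060516
  -B: nom -2.800 → Σnom=-41.200; wc +0.425/-0.400 → slack +0.755/-0.562; half-tol=0.412, Σhalf²=0.230672
  +C: nom +29.990 → Σnom=-11.210; wc +0.230/-0.190 → slack +0.985/-0.752; half-tol=0.210, Σhalf²=0.274772
  +D: nom +13.800 → Σnom=2.590; wc +0.039/-0.180 → slack +1.024/-0.932; half-tol=0.110, Σhalf²=0.286762
  -E: nom -18.000 → Σnom=-15.410; wc +0.160/-0.381 → slack +1.184/-1.313; half-tol=0.271, Σhalf²=0.359933
  +F: nom +18.100 → Σnom=2.690; wc +0.037/-0.024 → slack +1.221/-1.337; half-tol=0.030, Σhalf²=0.360863
  -G: nom -48.600 → Σnom=-45.910; wc +0.397/-0.074 → slack +1.618/-1.411; half-tol=0.236, Σhalf²=0.416323
  +H: nom +45.100 → Σnom=-0.810; wc +0.220/-0.220 → slack +1.838/-1.631; half-tol=0.220, Σhalf²=0.464723
  +I: nom +19.810 → Σnom=19.000; wc +0.460/-0.460 → slack +2.298/-2.091; half-tol=0.460, Σhalf²=0.676323
  +J: nom +43.500 → Σnom=62.500; wc +0.153/-0.100 → slack +2.451/-2.191; half-tol=0.127, Σhalf²=0.692326
Nominal = 62.500. Worst-case = [62.500 - 2.191, 62.500 + 2.451] = [60.309, 64.951]. RSS = √0.692326 = 0.832.

nominal=62.500 wc=[60.309,64.951] rss=0.832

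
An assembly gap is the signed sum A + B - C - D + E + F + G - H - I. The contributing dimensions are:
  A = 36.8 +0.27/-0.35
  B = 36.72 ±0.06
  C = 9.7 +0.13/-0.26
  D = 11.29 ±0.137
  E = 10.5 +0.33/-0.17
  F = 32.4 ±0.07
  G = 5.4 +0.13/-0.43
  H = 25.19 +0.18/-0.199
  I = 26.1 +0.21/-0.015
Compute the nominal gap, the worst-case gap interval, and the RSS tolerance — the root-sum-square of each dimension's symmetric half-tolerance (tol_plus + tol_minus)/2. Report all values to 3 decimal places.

nominal=49.540 wc=[47.803,51.011] rss=0.592

Stack each dimension's contribution:
  +A: nom +36.800 → Σnom=36.800; wc +0.270/-0.350 → slack +0.270/-0.350; half-tol=0.310, Σhalf²=0.096100
  +B: nom +36.720 → Σnom=73.520; wc +0.060/-0.060 → slack +0.330/-0.410; half-tol=0.060, Σhalf²=0.099700
  -C: nom -9.700 → Σnom=63.820; wc +0.260/-0.130 → slack +0.590/-0.540; half-tol=0.195, Σhalf²=0.137725
  -D: nom -11.290 → Σnom=52.530; wc +0.137/-0.137 → slack +0.727/-0.677; half-tol=0.137, Σhalf²=0.156494
  +E: nom +10.500 → Σnom=63.030; wc +0.330/-0.170 → slack +1.057/-0.847; half-tol=0.250, Σhalf²=0.218994
  +F: nom +32.400 → Σnom=95.430; wc +0.070/-0.070 → slack +1.127/-0.917; half-tol=0.070, Σhalf²=0.223894
  +G: nom +5.400 → Σnom=100.830; wc +0.130/-0.430 → slack +1.257/-1.347; half-tol=0.280, Σhalf²=0.302294
  -H: nom -25.190 → Σnom=75.640; wc +0.199/-0.180 → slack +1.456/-1.527; half-tol=0.190, Σhalf²=0.338204
  -I: nom -26.100 → Σnom=49.540; wc +0.015/-0.210 → slack +1.471/-1.737; half-tol=0.112, Σhalf²=0.350860
Nominal = 49.540. Worst-case = [49.540 - 1.737, 49.540 + 1.471] = [47.803, 51.011]. RSS = √0.350860 = 0.592.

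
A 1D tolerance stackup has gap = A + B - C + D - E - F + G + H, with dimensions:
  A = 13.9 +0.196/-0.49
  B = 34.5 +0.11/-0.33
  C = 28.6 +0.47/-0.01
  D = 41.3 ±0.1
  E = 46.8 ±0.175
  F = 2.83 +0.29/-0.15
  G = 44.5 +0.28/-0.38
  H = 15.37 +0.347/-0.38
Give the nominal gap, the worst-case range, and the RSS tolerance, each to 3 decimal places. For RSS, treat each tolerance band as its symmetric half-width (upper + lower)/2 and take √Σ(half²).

Stack each dimension's contribution:
  +A: nom +13.900 → Σnom=13.900; wc +0.196/-0.490 → slack +0.196/-0.490; half-tol=0.343, Σhalf²=0.117649
  +B: nom +34.500 → Σnom=48.400; wc +0.110/-0.330 → slack +0.306/-0.820; half-tol=0.220, Σhalf²=0.166049
  -C: nom -28.600 → Σnom=19.800; wc +0.010/-0.470 → slack +0.316/-1.290; half-tol=0.240, Σhalf²=0.223649
  +D: nom +41.300 → Σnom=61.100; wc +0.100/-0.100 → slack +0.416/-1.390; half-tol=0.100, Σhalf²=0.233649
  -E: nom -46.800 → Σnom=14.300; wc +0.175/-0.175 → slack +0.591/-1.565; half-tol=0.175, Σhalf²=0.264274
  -F: nom -2.830 → Σnom=11.470; wc +0.150/-0.290 → slack +0.741/-1.855; half-tol=0.220, Σhalf²=0.312674
  +G: nom +44.500 → Σnom=55.970; wc +0.280/-0.380 → slack +1.021/-2.235; half-tol=0.330, Σhalf²=0.421574
  +H: nom +15.370 → Σnom=71.340; wc +0.347/-0.380 → slack +1.368/-2.615; half-tol=0.363, Σhalf²=0.553706
Nominal = 71.340. Worst-case = [71.340 - 2.615, 71.340 + 1.368] = [68.725, 72.708]. RSS = √0.553706 = 0.744.

nominal=71.340 wc=[68.725,72.708] rss=0.744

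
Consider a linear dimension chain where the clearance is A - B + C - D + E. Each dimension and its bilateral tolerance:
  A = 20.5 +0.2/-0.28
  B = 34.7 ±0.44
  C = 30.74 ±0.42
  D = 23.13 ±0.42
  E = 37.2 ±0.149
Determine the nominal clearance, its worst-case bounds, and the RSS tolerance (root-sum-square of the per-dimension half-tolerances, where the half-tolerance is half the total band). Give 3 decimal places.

nominal=30.610 wc=[28.901,32.239] rss=0.791

Stack each dimension's contribution:
  +A: nom +20.500 → Σnom=20.500; wc +0.200/-0.280 → slack +0.200/-0.280; half-tol=0.240, Σhalf²=0.057600
  -B: nom -34.700 → Σnom=-14.200; wc +0.440/-0.440 → slack +0.640/-0.720; half-tol=0.440, Σhalf²=0.251200
  +C: nom +30.740 → Σnom=16.540; wc +0.420/-0.420 → slack +1.060/-1.140; half-tol=0.420, Σhalf²=0.427600
  -D: nom -23.130 → Σnom=-6.590; wc +0.420/-0.420 → slack +1.480/-1.560; half-tol=0.420, Σhalf²=0.604000
  +E: nom +37.200 → Σnom=30.610; wc +0.149/-0.149 → slack +1.629/-1.709; half-tol=0.149, Σhalf²=0.626201
Nominal = 30.610. Worst-case = [30.610 - 1.709, 30.610 + 1.629] = [28.901, 32.239]. RSS = √0.626201 = 0.791.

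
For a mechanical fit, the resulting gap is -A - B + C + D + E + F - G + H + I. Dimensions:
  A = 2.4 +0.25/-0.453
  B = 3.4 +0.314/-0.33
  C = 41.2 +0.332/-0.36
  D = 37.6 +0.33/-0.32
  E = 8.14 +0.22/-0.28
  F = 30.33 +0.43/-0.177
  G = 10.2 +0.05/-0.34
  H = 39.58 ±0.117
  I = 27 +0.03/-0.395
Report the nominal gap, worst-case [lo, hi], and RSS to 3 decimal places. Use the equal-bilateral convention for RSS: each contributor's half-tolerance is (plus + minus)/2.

nominal=167.850 wc=[165.587,170.432] rss=0.839

Stack each dimension's contribution:
  -A: nom -2.400 → Σnom=-2.400; wc +0.453/-0.250 → slack +0.453/-0.250; half-tol=0.352, Σhalf²=0.123552
  -B: nom -3.400 → Σnom=-5.800; wc +0.330/-0.314 → slack +0.783/-0.564; half-tol=0.322, Σhalf²=0.227236
  +C: nom +41.200 → Σnom=35.400; wc +0.332/-0.360 → slack +1.115/-0.924; half-tol=0.346, Σhalf²=0.346952
  +D: nom +37.600 → Σnom=73.000; wc +0.330/-0.320 → slack +1.445/-1.244; half-tol=0.325, Σhalf²=0.452577
  +E: nom +8.140 → Σnom=81.140; wc +0.220/-0.280 → slack +1.665/-1.524; half-tol=0.250, Σhalf²=0.515077
  +F: nom +30.330 → Σnom=111.470; wc +0.430/-0.177 → slack +2.095/-1.701; half-tol=0.303, Σhalf²=0.607190
  -G: nom -10.200 → Σnom=101.270; wc +0.340/-0.050 → slack +2.435/-1.751; half-tol=0.195, Σhalf²=0.645215
  +H: nom +39.580 → Σnom=140.850; wc +0.117/-0.117 → slack +2.552/-1.868; half-tol=0.117, Σhalf²=0.658903
  +I: nom +27.000 → Σnom=167.850; wc +0.030/-0.395 → slack +2.582/-2.263; half-tol=0.213, Σhalf²=0.704060
Nominal = 167.850. Worst-case = [167.850 - 2.263, 167.850 + 2.582] = [165.587, 170.432]. RSS = √0.704060 = 0.839.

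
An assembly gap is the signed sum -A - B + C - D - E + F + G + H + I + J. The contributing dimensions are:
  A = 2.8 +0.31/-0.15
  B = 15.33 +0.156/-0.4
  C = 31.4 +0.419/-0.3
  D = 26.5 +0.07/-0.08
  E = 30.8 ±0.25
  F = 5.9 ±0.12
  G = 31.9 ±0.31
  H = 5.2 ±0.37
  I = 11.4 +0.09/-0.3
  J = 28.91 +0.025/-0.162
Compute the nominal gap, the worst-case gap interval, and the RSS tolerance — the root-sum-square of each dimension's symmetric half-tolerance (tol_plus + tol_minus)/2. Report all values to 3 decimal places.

nominal=39.280 wc=[36.932,41.494] rss=0.788

Stack each dimension's contribution:
  -A: nom -2.800 → Σnom=-2.800; wc +0.150/-0.310 → slack +0.150/-0.310; half-tol=0.230, Σhalf²=0.052900
  -B: nom -15.330 → Σnom=-18.130; wc +0.400/-0.156 → slack +0.550/-0.466; half-tol=0.278, Σhalf²=0.130184
  +C: nom +31.400 → Σnom=13.270; wc +0.419/-0.300 → slack +0.969/-0.766; half-tol=0.359, Σhalf²=0.259424
  -D: nom -26.500 → Σnom=-13.230; wc +0.080/-0.070 → slack +1.049/-0.836; half-tol=0.075, Σhalf²=0.265049
  -E: nom -30.800 → Σnom=-44.030; wc +0.250/-0.250 → slack +1.299/-1.086; half-tol=0.250, Σhalf²=0.327549
  +F: nom +5.900 → Σnom=-38.130; wc +0.120/-0.120 → slack +1.419/-1.206; half-tol=0.120, Σhalf²=0.341949
  +G: nom +31.900 → Σnom=-6.230; wc +0.310/-0.310 → slack +1.729/-1.516; half-tol=0.310, Σhalf²=0.438049
  +H: nom +5.200 → Σnom=-1.030; wc +0.370/-0.370 → slack +2.099/-1.886; half-tol=0.370, Σhalf²=0.574949
  +I: nom +11.400 → Σnom=10.370; wc +0.090/-0.300 → slack +2.189/-2.186; half-tol=0.195, Σhalf²=0.612974
  +J: nom +28.910 → Σnom=39.280; wc +0.025/-0.162 → slack +2.214/-2.348; half-tol=0.093, Σhalf²=0.621717
Nominal = 39.280. Worst-case = [39.280 - 2.348, 39.280 + 2.214] = [36.932, 41.494]. RSS = √0.621717 = 0.788.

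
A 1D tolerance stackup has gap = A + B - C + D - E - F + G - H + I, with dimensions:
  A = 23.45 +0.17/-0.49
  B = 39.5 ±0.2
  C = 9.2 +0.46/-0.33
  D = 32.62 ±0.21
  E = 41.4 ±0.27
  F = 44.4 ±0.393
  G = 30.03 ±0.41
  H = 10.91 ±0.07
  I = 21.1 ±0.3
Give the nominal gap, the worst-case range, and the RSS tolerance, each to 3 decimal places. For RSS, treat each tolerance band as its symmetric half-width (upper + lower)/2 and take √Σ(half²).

Stack each dimension's contribution:
  +A: nom +23.450 → Σnom=23.450; wc +0.170/-0.490 → slack +0.170/-0.490; half-tol=0.330, Σhalf²=0.108900
  +B: nom +39.500 → Σnom=62.950; wc +0.200/-0.200 → slack +0.370/-0.690; half-tol=0.200, Σhalf²=0.148900
  -C: nom -9.200 → Σnom=53.750; wc +0.330/-0.460 → slack +0.700/-1.150; half-tol=0.395, Σhalf²=0.304925
  +D: nom +32.620 → Σnom=86.370; wc +0.210/-0.210 → slack +0.910/-1.360; half-tol=0.210, Σhalf²=0.349025
  -E: nom -41.400 → Σnom=44.970; wc +0.270/-0.270 → slack +1.180/-1.630; half-tol=0.270, Σhalf²=0.421925
  -F: nom -44.400 → Σnom=0.570; wc +0.393/-0.393 → slack +1.573/-2.023; half-tol=0.393, Σhalf²=0.576374
  +G: nom +30.030 → Σnom=30.600; wc +0.410/-0.410 → slack +1.983/-2.433; half-tol=0.410, Σhalf²=0.744474
  -H: nom -10.910 → Σnom=19.690; wc +0.070/-0.070 → slack +2.053/-2.503; half-tol=0.070, Σhalf²=0.749374
  +I: nom +21.100 → Σnom=40.790; wc +0.300/-0.300 → slack +2.353/-2.803; half-tol=0.300, Σhalf²=0.839374
Nominal = 40.790. Worst-case = [40.790 - 2.803, 40.790 + 2.353] = [37.987, 43.143]. RSS = √0.839374 = 0.916.

nominal=40.790 wc=[37.987,43.143] rss=0.916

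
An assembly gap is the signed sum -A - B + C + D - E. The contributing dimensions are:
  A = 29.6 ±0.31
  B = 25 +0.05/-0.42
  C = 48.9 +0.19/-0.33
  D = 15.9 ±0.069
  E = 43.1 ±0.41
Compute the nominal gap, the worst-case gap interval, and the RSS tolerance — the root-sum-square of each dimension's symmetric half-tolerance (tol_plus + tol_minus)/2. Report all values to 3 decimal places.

nominal=-32.900 wc=[-34.069,-31.501] rss=0.626

Stack each dimension's contribution:
  -A: nom -29.600 → Σnom=-29.600; wc +0.310/-0.310 → slack +0.310/-0.310; half-tol=0.310, Σhalf²=0.096100
  -B: nom -25.000 → Σnom=-54.600; wc +0.420/-0.050 → slack +0.730/-0.360; half-tol=0.235, Σhalf²=0.151325
  +C: nom +48.900 → Σnom=-5.700; wc +0.190/-0.330 → slack +0.920/-0.690; half-tol=0.260, Σhalf²=0.218925
  +D: nom +15.900 → Σnom=10.200; wc +0.069/-0.069 → slack +0.989/-0.759; half-tol=0.069, Σhalf²=0.223686
  -E: nom -43.100 → Σnom=-32.900; wc +0.410/-0.410 → slack +1.399/-1.169; half-tol=0.410, Σhalf²=0.391786
Nominal = -32.900. Worst-case = [-32.900 - 1.169, -32.900 + 1.399] = [-34.069, -31.501]. RSS = √0.391786 = 0.626.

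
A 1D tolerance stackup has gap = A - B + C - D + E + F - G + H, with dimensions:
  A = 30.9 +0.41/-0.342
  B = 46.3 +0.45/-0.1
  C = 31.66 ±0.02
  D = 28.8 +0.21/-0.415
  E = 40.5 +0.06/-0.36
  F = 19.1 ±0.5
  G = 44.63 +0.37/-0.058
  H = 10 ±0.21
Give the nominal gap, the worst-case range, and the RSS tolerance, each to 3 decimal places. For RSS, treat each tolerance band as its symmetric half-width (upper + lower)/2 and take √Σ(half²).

nominal=12.430 wc=[9.968,14.203] rss=0.836

Stack each dimension's contribution:
  +A: nom +30.900 → Σnom=30.900; wc +0.410/-0.342 → slack +0.410/-0.342; half-tol=0.376, Σhalf²=0.141376
  -B: nom -46.300 → Σnom=-15.400; wc +0.100/-0.450 → slack +0.510/-0.792; half-tol=0.275, Σhalf²=0.217001
  +C: nom +31.660 → Σnom=16.260; wc +0.020/-0.020 → slack +0.530/-0.812; half-tol=0.020, Σhalf²=0.217401
  -D: nom -28.800 → Σnom=-12.540; wc +0.415/-0.210 → slack +0.945/-1.022; half-tol=0.312, Σhalf²=0.315057
  +E: nom +40.500 → Σnom=27.960; wc +0.060/-0.360 → slack +1.005/-1.382; half-tol=0.210, Σhalf²=0.359157
  +F: nom +19.100 → Σnom=47.060; wc +0.500/-0.500 → slack +1.505/-1.882; half-tol=0.500, Σhalf²=0.609157
  -G: nom -44.630 → Σnom=2.430; wc +0.058/-0.370 → slack +1.563/-2.252; half-tol=0.214, Σhalf²=0.654953
  +H: nom +10.000 → Σnom=12.430; wc +0.210/-0.210 → slack +1.773/-2.462; half-tol=0.210, Σhalf²=0.699053
Nominal = 12.430. Worst-case = [12.430 - 2.462, 12.430 + 1.773] = [9.968, 14.203]. RSS = √0.699053 = 0.836.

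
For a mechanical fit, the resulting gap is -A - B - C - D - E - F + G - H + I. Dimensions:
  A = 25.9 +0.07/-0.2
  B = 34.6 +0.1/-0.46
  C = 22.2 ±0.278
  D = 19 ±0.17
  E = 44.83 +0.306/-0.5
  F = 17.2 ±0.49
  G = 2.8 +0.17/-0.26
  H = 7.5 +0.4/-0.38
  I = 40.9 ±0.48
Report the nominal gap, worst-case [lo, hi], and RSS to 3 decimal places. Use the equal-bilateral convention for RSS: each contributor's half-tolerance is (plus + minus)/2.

Stack each dimension's contribution:
  -A: nom -25.900 → Σnom=-25.900; wc +0.200/-0.070 → slack +0.200/-0.070; half-tol=0.135, Σhalf²=0.018225
  -B: nom -34.600 → Σnom=-60.500; wc +0.460/-0.100 → slack +0.660/-0.170; half-tol=0.280, Σhalf²=0.096625
  -C: nom -22.200 → Σnom=-82.700; wc +0.278/-0.278 → slack +0.938/-0.448; half-tol=0.278, Σhalf²=0.173909
  -D: nom -19.000 → Σnom=-101.700; wc +0.170/-0.170 → slack +1.108/-0.618; half-tol=0.170, Σhalf²=0.202809
  -E: nom -44.830 → Σnom=-146.530; wc +0.500/-0.306 → slack +1.608/-0.924; half-tol=0.403, Σhalf²=0.365218
  -F: nom -17.200 → Σnom=-163.730; wc +0.490/-0.490 → slack +2.098/-1.414; half-tol=0.490, Σhalf²=0.605318
  +G: nom +2.800 → Σnom=-160.930; wc +0.170/-0.260 → slack +2.268/-1.674; half-tol=0.215, Σhalf²=0.651543
  -H: nom -7.500 → Σnom=-168.430; wc +0.380/-0.400 → slack +2.648/-2.074; half-tol=0.390, Σhalf²=0.803643
  +I: nom +40.900 → Σnom=-127.530; wc +0.480/-0.480 → slack +3.128/-2.554; half-tol=0.480, Σhalf²=1.034043
Nominal = -127.530. Worst-case = [-127.530 - 2.554, -127.530 + 3.128] = [-130.084, -124.402]. RSS = √1.034043 = 1.017.

nominal=-127.530 wc=[-130.084,-124.402] rss=1.017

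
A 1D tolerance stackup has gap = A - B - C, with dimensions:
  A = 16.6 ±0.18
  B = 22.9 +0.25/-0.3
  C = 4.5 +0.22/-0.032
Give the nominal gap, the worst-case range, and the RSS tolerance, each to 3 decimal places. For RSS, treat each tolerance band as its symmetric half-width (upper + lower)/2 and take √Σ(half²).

Stack each dimension's contribution:
  +A: nom +16.600 → Σnom=16.600; wc +0.180/-0.180 → slack +0.180/-0.180; half-tol=0.180, Σhalf²=0.032400
  -B: nom -22.900 → Σnom=-6.300; wc +0.300/-0.250 → slack +0.480/-0.430; half-tol=0.275, Σhalf²=0.108025
  -C: nom -4.500 → Σnom=-10.800; wc +0.032/-0.220 → slack +0.512/-0.650; half-tol=0.126, Σhalf²=0.123901
Nominal = -10.800. Worst-case = [-10.800 - 0.650, -10.800 + 0.512] = [-11.450, -10.288]. RSS = √0.123901 = 0.352.

nominal=-10.800 wc=[-11.450,-10.288] rss=0.352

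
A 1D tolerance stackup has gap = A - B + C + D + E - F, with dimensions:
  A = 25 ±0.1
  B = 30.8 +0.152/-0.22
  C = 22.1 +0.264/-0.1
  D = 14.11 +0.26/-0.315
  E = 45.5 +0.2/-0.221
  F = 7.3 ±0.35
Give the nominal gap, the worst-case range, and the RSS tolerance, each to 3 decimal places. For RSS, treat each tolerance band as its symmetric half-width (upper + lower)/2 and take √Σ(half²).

Stack each dimension's contribution:
  +A: nom +25.000 → Σnom=25.000; wc +0.100/-0.100 → slack +0.100/-0.100; half-tol=0.100, Σhalf²=0.010000
  -B: nom -30.800 → Σnom=-5.800; wc +0.220/-0.152 → slack +0.320/-0.252; half-tol=0.186, Σhalf²=0.044596
  +C: nom +22.100 → Σnom=16.300; wc +0.264/-0.100 → slack +0.584/-0.352; half-tol=0.182, Σhalf²=0.077720
  +D: nom +14.110 → Σnom=30.410; wc +0.260/-0.315 → slack +0.844/-0.667; half-tol=0.287, Σhalf²=0.160376
  +E: nom +45.500 → Σnom=75.910; wc +0.200/-0.221 → slack +1.044/-0.888; half-tol=0.211, Σhalf²=0.204686
  -F: nom -7.300 → Σnom=68.610; wc +0.350/-0.350 → slack +1.394/-1.238; half-tol=0.350, Σhalf²=0.327186
Nominal = 68.610. Worst-case = [68.610 - 1.238, 68.610 + 1.394] = [67.372, 70.004]. RSS = √0.327186 = 0.572.

nominal=68.610 wc=[67.372,70.004] rss=0.572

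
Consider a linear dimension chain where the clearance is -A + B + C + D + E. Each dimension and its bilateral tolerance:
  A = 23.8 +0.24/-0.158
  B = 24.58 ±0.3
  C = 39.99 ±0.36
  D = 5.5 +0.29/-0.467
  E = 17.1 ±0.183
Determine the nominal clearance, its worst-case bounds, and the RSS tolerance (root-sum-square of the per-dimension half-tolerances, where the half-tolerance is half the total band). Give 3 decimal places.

nominal=63.370 wc=[61.820,64.661] rss=0.660

Stack each dimension's contribution:
  -A: nom -23.800 → Σnom=-23.800; wc +0.158/-0.240 → slack +0.158/-0.240; half-tol=0.199, Σhalf²=0.039601
  +B: nom +24.580 → Σnom=0.780; wc +0.300/-0.300 → slack +0.458/-0.540; half-tol=0.300, Σhalf²=0.129601
  +C: nom +39.990 → Σnom=40.770; wc +0.360/-0.360 → slack +0.818/-0.900; half-tol=0.360, Σhalf²=0.259201
  +D: nom +5.500 → Σnom=46.270; wc +0.290/-0.467 → slack +1.108/-1.367; half-tol=0.379, Σhalf²=0.402463
  +E: nom +17.100 → Σnom=63.370; wc +0.183/-0.183 → slack +1.291/-1.550; half-tol=0.183, Σhalf²=0.435952
Nominal = 63.370. Worst-case = [63.370 - 1.550, 63.370 + 1.291] = [61.820, 64.661]. RSS = √0.435952 = 0.660.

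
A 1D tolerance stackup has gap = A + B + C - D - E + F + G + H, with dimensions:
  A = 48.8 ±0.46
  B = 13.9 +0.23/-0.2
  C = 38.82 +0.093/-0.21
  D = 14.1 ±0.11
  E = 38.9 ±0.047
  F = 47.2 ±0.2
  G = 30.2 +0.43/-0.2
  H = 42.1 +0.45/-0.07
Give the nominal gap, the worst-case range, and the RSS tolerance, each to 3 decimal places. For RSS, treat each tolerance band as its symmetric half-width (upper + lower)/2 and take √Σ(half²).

nominal=168.020 wc=[166.523,170.040] rss=0.708

Stack each dimension's contribution:
  +A: nom +48.800 → Σnom=48.800; wc +0.460/-0.460 → slack +0.460/-0.460; half-tol=0.460, Σhalf²=0.211600
  +B: nom +13.900 → Σnom=62.700; wc +0.230/-0.200 → slack +0.690/-0.660; half-tol=0.215, Σhalf²=0.257825
  +C: nom +38.820 → Σnom=101.520; wc +0.093/-0.210 → slack +0.783/-0.870; half-tol=0.151, Σhalf²=0.280777
  -D: nom -14.100 → Σnom=87.420; wc +0.110/-0.110 → slack +0.893/-0.980; half-tol=0.110, Σhalf²=0.292877
  -E: nom -38.900 → Σnom=48.520; wc +0.047/-0.047 → slack +0.940/-1.027; half-tol=0.047, Σhalf²=0.295086
  +F: nom +47.200 → Σnom=95.720; wc +0.200/-0.200 → slack +1.140/-1.227; half-tol=0.200, Σhalf²=0.335086
  +G: nom +30.200 → Σnom=125.920; wc +0.430/-0.200 → slack +1.570/-1.427; half-tol=0.315, Σhalf²=0.434311
  +H: nom +42.100 → Σnom=168.020; wc +0.450/-0.070 → slack +2.020/-1.497; half-tol=0.260, Σhalf²=0.501911
Nominal = 168.020. Worst-case = [168.020 - 1.497, 168.020 + 2.020] = [166.523, 170.040]. RSS = √0.501911 = 0.708.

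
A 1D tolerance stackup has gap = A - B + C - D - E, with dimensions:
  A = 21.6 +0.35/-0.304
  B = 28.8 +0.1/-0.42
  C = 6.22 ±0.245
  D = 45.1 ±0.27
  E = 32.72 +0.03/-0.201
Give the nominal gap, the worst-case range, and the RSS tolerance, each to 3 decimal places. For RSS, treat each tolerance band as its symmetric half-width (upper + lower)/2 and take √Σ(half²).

Stack each dimension's contribution:
  +A: nom +21.600 → Σnom=21.600; wc +0.350/-0.304 → slack +0.350/-0.304; half-tol=0.327, Σhalf²=0.106929
  -B: nom -28.800 → Σnom=-7.200; wc +0.420/-0.100 → slack +0.770/-0.404; half-tol=0.260, Σhalf²=0.174529
  +C: nom +6.220 → Σnom=-0.980; wc +0.245/-0.245 → slack +1.015/-0.649; half-tol=0.245, Σhalf²=0.234554
  -D: nom -45.100 → Σnom=-46.080; wc +0.270/-0.270 → slack +1.285/-0.919; half-tol=0.270, Σhalf²=0.307454
  -E: nom -32.720 → Σnom=-78.800; wc +0.201/-0.030 → slack +1.486/-0.949; half-tol=0.116, Σhalf²=0.320794
Nominal = -78.800. Worst-case = [-78.800 - 0.949, -78.800 + 1.486] = [-79.749, -77.314]. RSS = √0.320794 = 0.566.

nominal=-78.800 wc=[-79.749,-77.314] rss=0.566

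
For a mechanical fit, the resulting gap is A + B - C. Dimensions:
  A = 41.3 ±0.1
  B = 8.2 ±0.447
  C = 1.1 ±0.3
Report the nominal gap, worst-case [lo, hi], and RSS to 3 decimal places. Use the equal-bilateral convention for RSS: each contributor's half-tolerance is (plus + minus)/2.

Stack each dimension's contribution:
  +A: nom +41.300 → Σnom=41.300; wc +0.100/-0.100 → slack +0.100/-0.100; half-tol=0.100, Σhalf²=0.010000
  +B: nom +8.200 → Σnom=49.500; wc +0.447/-0.447 → slack +0.547/-0.547; half-tol=0.447, Σhalf²=0.209809
  -C: nom -1.100 → Σnom=48.400; wc +0.300/-0.300 → slack +0.847/-0.847; half-tol=0.300, Σhalf²=0.299809
Nominal = 48.400. Worst-case = [48.400 - 0.847, 48.400 + 0.847] = [47.553, 49.247]. RSS = √0.299809 = 0.548.

nominal=48.400 wc=[47.553,49.247] rss=0.548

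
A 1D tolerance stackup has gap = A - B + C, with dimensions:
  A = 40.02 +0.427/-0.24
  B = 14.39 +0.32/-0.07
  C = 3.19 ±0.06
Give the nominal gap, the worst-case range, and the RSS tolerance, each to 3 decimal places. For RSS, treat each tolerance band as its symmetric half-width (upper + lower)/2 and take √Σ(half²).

Stack each dimension's contribution:
  +A: nom +40.020 → Σnom=40.020; wc +0.427/-0.240 → slack +0.427/-0.240; half-tol=0.334, Σhalf²=0.111222
  -B: nom -14.390 → Σnom=25.630; wc +0.070/-0.320 → slack +0.497/-0.560; half-tol=0.195, Σhalf²=0.149247
  +C: nom +3.190 → Σnom=28.820; wc +0.060/-0.060 → slack +0.557/-0.620; half-tol=0.060, Σhalf²=0.152847
Nominal = 28.820. Worst-case = [28.820 - 0.620, 28.820 + 0.557] = [28.200, 29.377]. RSS = √0.152847 = 0.391.

nominal=28.820 wc=[28.200,29.377] rss=0.391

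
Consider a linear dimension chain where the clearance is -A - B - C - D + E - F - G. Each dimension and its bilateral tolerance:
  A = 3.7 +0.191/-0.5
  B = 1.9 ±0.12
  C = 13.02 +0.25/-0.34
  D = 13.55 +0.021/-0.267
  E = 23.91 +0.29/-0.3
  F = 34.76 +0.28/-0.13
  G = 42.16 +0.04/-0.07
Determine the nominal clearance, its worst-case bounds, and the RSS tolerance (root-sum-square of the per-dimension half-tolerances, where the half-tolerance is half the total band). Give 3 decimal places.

Stack each dimension's contribution:
  -A: nom -3.700 → Σnom=-3.700; wc +0.500/-0.191 → slack +0.500/-0.191; half-tol=0.346, Σhalf²=0.119370
  -B: nom -1.900 → Σnom=-5.600; wc +0.120/-0.120 → slack +0.620/-0.311; half-tol=0.120, Σhalf²=0.133770
  -C: nom -13.020 → Σnom=-18.620; wc +0.340/-0.250 → slack +0.960/-0.561; half-tol=0.295, Σhalf²=0.220795
  -D: nom -13.550 → Σnom=-32.170; wc +0.267/-0.021 → slack +1.227/-0.582; half-tol=0.144, Σhalf²=0.241531
  +E: nom +23.910 → Σnom=-8.260; wc +0.290/-0.300 → slack +1.517/-0.882; half-tol=0.295, Σhalf²=0.328556
  -F: nom -34.760 → Σnom=-43.020; wc +0.130/-0.280 → slack +1.647/-1.162; half-tol=0.205, Σhalf²=0.370581
  -G: nom -42.160 → Σnom=-85.180; wc +0.070/-0.040 → slack +1.717/-1.202; half-tol=0.055, Σhalf²=0.373606
Nominal = -85.180. Worst-case = [-85.180 - 1.202, -85.180 + 1.717] = [-86.382, -83.463]. RSS = √0.373606 = 0.611.

nominal=-85.180 wc=[-86.382,-83.463] rss=0.611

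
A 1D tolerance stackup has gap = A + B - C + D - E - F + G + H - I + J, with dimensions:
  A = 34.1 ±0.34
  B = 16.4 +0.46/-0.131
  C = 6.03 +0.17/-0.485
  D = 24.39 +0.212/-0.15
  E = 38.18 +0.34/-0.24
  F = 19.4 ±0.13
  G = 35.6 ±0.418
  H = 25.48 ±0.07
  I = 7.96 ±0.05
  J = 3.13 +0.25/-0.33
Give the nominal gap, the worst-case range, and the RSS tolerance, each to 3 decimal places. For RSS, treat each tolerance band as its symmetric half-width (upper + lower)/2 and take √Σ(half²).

nominal=67.530 wc=[65.401,70.185] rss=0.843

Stack each dimension's contribution:
  +A: nom +34.100 → Σnom=34.100; wc +0.340/-0.340 → slack +0.340/-0.340; half-tol=0.340, Σhalf²=0.115600
  +B: nom +16.400 → Σnom=50.500; wc +0.460/-0.131 → slack +0.800/-0.471; half-tol=0.295, Σhalf²=0.202920
  -C: nom -6.030 → Σnom=44.470; wc +0.485/-0.170 → slack +1.285/-0.641; half-tol=0.328, Σhalf²=0.310177
  +D: nom +24.390 → Σnom=68.860; wc +0.212/-0.150 → slack +1.497/-0.791; half-tol=0.181, Σhalf²=0.342938
  -E: nom -38.180 → Σnom=30.680; wc +0.240/-0.340 → slack +1.737/-1.131; half-tol=0.290, Σhalf²=0.427038
  -F: nom -19.400 → Σnom=11.280; wc +0.130/-0.130 → slack +1.867/-1.261; half-tol=0.130, Σhalf²=0.443938
  +G: nom +35.600 → Σnom=46.880; wc +0.418/-0.418 → slack +2.285/-1.679; half-tol=0.418, Σhalf²=0.618661
  +H: nom +25.480 → Σnom=72.360; wc +0.070/-0.070 → slack +2.355/-1.749; half-tol=0.070, Σhalf²=0.623561
  -I: nom -7.960 → Σnom=64.400; wc +0.050/-0.050 → slack +2.405/-1.799; half-tol=0.050, Σhalf²=0.626061
  +J: nom +3.130 → Σnom=67.530; wc +0.250/-0.330 → slack +2.655/-2.129; half-tol=0.290, Σhalf²=0.710162
Nominal = 67.530. Worst-case = [67.530 - 2.129, 67.530 + 2.655] = [65.401, 70.185]. RSS = √0.710162 = 0.843.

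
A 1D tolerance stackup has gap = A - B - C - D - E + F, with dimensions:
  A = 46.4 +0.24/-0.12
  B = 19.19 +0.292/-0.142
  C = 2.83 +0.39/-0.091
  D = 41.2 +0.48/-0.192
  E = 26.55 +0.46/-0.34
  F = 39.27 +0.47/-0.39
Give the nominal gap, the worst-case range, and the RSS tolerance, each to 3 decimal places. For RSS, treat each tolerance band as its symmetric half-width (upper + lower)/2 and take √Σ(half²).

Stack each dimension's contribution:
  +A: nom +46.400 → Σnom=46.400; wc +0.240/-0.120 → slack +0.240/-0.120; half-tol=0.180, Σhalf²=0.032400
  -B: nom -19.190 → Σnom=27.210; wc +0.142/-0.292 → slack +0.382/-0.412; half-tol=0.217, Σhalf²=0.079489
  -C: nom -2.830 → Σnom=24.380; wc +0.091/-0.390 → slack +0.473/-0.802; half-tol=0.240, Σhalf²=0.137329
  -D: nom -41.200 → Σnom=-16.820; wc +0.192/-0.480 → slack +0.665/-1.282; half-tol=0.336, Σhalf²=0.250225
  -E: nom -26.550 → Σnom=-43.370; wc +0.340/-0.460 → slack +1.005/-1.742; half-tol=0.400, Σhalf²=0.410225
  +F: nom +39.270 → Σnom=-4.100; wc +0.470/-0.390 → slack +1.475/-2.132; half-tol=0.430, Σhalf²=0.595125
Nominal = -4.100. Worst-case = [-4.100 - 2.132, -4.100 + 1.475] = [-6.232, -2.625]. RSS = √0.595125 = 0.771.

nominal=-4.100 wc=[-6.232,-2.625] rss=0.771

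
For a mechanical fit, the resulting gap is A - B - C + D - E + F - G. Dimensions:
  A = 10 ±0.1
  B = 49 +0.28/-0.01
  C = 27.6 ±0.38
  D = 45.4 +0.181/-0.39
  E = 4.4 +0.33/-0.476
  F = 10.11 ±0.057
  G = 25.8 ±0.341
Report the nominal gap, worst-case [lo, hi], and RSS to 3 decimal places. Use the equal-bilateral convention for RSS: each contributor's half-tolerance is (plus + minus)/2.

nominal=-41.290 wc=[-43.168,-39.745] rss=0.734

Stack each dimension's contribution:
  +A: nom +10.000 → Σnom=10.000; wc +0.100/-0.100 → slack +0.100/-0.100; half-tol=0.100, Σhalf²=0.010000
  -B: nom -49.000 → Σnom=-39.000; wc +0.010/-0.280 → slack +0.110/-0.380; half-tol=0.145, Σhalf²=0.031025
  -C: nom -27.600 → Σnom=-66.600; wc +0.380/-0.380 → slack +0.490/-0.760; half-tol=0.380, Σhalf²=0.175425
  +D: nom +45.400 → Σnom=-21.200; wc +0.181/-0.390 → slack +0.671/-1.150; half-tol=0.285, Σhalf²=0.256935
  -E: nom -4.400 → Σnom=-25.600; wc +0.476/-0.330 → slack +1.147/-1.480; half-tol=0.403, Σhalf²=0.419344
  +F: nom +10.110 → Σnom=-15.490; wc +0.057/-0.057 → slack +1.204/-1.537; half-tol=0.057, Σhalf²=0.422593
  -G: nom -25.800 → Σnom=-41.290; wc +0.341/-0.341 → slack +1.545/-1.878; half-tol=0.341, Σhalf²=0.538874
Nominal = -41.290. Worst-case = [-41.290 - 1.878, -41.290 + 1.545] = [-43.168, -39.745]. RSS = √0.538874 = 0.734.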